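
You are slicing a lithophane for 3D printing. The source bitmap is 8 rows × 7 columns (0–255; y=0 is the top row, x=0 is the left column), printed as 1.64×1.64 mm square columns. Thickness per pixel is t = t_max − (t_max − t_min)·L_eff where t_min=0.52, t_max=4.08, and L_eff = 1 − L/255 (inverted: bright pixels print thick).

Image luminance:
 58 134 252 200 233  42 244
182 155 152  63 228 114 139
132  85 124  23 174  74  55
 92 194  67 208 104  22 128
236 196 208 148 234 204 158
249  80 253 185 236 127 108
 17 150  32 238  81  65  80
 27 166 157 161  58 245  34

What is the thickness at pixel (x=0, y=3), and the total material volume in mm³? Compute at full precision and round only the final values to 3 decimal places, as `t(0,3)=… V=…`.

span = t_max - t_min = 4.08 - 0.52 = 3.560
L(0,3) = 92, L_eff = 1 - 92/255 = 0.639216 (inverted)
t(0,3) = 4.08 - 3.560·0.639216 = 1.804
Σt over all 8·7 pixels = 880819/6375 ≈ 138.1676863
V = pitch²·Σt = 1.64²·880819/6375 = 371.616

t(0,3)=1.804 V=371.616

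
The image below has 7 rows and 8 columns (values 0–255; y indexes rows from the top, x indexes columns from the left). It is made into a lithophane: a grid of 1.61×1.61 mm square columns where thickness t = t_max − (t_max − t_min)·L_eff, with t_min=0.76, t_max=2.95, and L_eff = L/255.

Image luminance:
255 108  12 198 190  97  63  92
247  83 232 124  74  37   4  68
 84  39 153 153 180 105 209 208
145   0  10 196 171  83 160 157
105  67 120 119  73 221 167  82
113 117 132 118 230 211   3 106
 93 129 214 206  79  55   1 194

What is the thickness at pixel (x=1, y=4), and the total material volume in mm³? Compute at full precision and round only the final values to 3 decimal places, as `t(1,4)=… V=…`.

span = t_max - t_min = 2.95 - 0.76 = 2.190
L(1,4) = 67, L_eff = 67/255 = 0.262745
t(1,4) = 2.95 - 2.190·0.262745 = 2.375
Σt over all 7·8 pixels = 225271/2125 ≈ 106.0098824
V = pitch²·Σt = 1.61²·225271/2125 = 274.788

t(1,4)=2.375 V=274.788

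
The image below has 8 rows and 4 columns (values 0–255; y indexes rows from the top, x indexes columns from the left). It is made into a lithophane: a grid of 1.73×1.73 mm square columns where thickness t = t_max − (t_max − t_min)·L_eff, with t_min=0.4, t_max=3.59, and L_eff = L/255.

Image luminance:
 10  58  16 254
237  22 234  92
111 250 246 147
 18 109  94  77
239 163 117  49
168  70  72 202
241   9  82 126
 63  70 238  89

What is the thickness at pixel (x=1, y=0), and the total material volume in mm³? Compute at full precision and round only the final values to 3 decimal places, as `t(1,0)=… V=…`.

t(1,0)=2.864 V=195.073

span = t_max - t_min = 3.59 - 0.4 = 3.190
L(1,0) = 58, L_eff = 58/255 = 0.227451
t(1,0) = 3.59 - 3.190·0.227451 = 2.864
Σt over all 8·4 pixels = 1662053/25500 ≈ 65.1785490
V = pitch²·Σt = 1.73²·1662053/25500 = 195.073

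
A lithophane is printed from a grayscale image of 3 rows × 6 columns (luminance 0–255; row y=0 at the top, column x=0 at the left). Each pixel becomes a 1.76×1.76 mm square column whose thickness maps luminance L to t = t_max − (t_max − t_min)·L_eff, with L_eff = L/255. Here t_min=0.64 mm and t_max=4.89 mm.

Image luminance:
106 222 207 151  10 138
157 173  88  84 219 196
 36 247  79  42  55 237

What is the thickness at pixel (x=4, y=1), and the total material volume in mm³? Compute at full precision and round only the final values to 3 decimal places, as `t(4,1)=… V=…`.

span = t_max - t_min = 4.89 - 0.64 = 4.250
L(4,1) = 219, L_eff = 219/255 = 0.858824
t(4,1) = 4.89 - 4.250·0.858824 = 1.240
Σt over all 3·6 pixels = 14171/300 ≈ 47.2366667
V = pitch²·Σt = 1.76²·14171/300 = 146.320

t(4,1)=1.240 V=146.320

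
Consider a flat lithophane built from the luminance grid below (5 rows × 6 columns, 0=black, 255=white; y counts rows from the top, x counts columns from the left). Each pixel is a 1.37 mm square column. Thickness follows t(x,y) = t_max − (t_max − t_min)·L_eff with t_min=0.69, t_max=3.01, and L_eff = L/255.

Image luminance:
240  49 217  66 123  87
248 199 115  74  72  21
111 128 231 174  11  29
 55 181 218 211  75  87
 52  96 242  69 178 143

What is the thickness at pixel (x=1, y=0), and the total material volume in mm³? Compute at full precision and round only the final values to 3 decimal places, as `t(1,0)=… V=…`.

span = t_max - t_min = 3.01 - 0.69 = 2.320
L(1,0) = 49, L_eff = 49/255 = 0.192157
t(1,0) = 3.01 - 2.320·0.192157 = 2.564
Σt over all 5·6 pixels = 710293/12750 ≈ 55.7092549
V = pitch²·Σt = 1.37²·710293/12750 = 104.561

t(1,0)=2.564 V=104.561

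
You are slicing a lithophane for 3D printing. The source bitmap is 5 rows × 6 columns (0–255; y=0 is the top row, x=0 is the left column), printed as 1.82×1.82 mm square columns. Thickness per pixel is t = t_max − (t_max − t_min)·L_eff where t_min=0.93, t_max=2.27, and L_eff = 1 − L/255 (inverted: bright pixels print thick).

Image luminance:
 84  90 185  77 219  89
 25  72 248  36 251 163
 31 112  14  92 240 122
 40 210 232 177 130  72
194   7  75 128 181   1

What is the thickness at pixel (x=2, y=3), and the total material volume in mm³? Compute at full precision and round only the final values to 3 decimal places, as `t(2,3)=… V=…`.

t(2,3)=2.149 V=155.027

span = t_max - t_min = 2.27 - 0.93 = 1.340
L(2,3) = 232, L_eff = 1 - 232/255 = 0.090196 (inverted)
t(2,3) = 2.27 - 1.340·0.090196 = 2.149
Σt over all 5·6 pixels = 99454/2125 ≈ 46.8018824
V = pitch²·Σt = 1.82²·99454/2125 = 155.027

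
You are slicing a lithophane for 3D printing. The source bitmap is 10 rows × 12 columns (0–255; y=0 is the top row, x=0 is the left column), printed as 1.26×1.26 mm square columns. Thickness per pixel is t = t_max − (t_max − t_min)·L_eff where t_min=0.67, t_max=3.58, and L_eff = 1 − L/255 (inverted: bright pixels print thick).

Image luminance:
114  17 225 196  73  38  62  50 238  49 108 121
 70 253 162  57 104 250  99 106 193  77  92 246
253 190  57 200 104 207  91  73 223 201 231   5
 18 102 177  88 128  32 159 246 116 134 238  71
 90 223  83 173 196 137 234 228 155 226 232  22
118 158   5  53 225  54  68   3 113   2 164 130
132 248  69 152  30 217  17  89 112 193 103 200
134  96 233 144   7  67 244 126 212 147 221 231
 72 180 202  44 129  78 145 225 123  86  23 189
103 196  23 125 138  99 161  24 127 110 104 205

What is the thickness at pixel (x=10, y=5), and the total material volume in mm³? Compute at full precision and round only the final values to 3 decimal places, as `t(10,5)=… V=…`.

span = t_max - t_min = 3.58 - 0.67 = 2.910
L(10,5) = 164, L_eff = 1 - 164/255 = 0.356863 (inverted)
t(10,5) = 3.58 - 2.910·0.356863 = 2.542
Σt over all 10·12 pixels = 2213187/8500 ≈ 260.3749412
V = pitch²·Σt = 1.26²·2213187/8500 = 413.371

t(10,5)=2.542 V=413.371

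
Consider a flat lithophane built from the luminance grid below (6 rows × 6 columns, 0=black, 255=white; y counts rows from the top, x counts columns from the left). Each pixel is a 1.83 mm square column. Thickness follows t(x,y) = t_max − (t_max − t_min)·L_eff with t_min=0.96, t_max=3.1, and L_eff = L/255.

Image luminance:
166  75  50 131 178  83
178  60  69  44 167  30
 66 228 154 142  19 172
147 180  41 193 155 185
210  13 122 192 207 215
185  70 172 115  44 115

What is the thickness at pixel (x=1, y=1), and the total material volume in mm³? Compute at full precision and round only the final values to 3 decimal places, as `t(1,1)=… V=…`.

t(1,1)=2.596 V=245.215

span = t_max - t_min = 3.1 - 0.96 = 2.140
L(1,1) = 60, L_eff = 60/255 = 0.235294
t(1,1) = 3.1 - 2.140·0.235294 = 2.596
Σt over all 6·6 pixels = 54917/750 ≈ 73.2226667
V = pitch²·Σt = 1.83²·54917/750 = 245.215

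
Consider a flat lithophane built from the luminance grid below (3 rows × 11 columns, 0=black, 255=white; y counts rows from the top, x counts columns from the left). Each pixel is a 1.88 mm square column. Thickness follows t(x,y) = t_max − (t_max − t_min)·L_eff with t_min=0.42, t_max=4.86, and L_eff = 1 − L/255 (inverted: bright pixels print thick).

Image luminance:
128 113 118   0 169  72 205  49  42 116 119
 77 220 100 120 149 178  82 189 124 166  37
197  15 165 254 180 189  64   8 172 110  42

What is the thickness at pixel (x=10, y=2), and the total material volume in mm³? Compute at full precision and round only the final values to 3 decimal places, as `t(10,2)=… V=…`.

t(10,2)=1.151 V=293.240

span = t_max - t_min = 4.86 - 0.42 = 4.440
L(10,2) = 42, L_eff = 1 - 42/255 = 0.835294 (inverted)
t(10,2) = 4.86 - 4.440·0.835294 = 1.151
Σt over all 3·11 pixels = 352611/4250 ≈ 82.9672941
V = pitch²·Σt = 1.88²·352611/4250 = 293.240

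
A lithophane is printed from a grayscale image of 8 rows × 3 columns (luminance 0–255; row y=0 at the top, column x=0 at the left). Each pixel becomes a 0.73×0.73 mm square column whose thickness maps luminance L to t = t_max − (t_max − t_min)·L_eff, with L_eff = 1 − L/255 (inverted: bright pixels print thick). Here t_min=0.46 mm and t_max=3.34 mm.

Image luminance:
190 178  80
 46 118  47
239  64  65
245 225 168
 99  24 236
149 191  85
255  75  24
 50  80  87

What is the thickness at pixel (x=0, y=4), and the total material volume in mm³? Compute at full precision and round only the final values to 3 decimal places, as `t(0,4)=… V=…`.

t(0,4)=1.578 V=24.059

span = t_max - t_min = 3.34 - 0.46 = 2.880
L(0,4) = 99, L_eff = 1 - 99/255 = 0.611765 (inverted)
t(0,4) = 3.34 - 2.880·0.611765 = 1.578
Σt over all 8·3 pixels = 19188/425 ≈ 45.1482353
V = pitch²·Σt = 0.73²·19188/425 = 24.059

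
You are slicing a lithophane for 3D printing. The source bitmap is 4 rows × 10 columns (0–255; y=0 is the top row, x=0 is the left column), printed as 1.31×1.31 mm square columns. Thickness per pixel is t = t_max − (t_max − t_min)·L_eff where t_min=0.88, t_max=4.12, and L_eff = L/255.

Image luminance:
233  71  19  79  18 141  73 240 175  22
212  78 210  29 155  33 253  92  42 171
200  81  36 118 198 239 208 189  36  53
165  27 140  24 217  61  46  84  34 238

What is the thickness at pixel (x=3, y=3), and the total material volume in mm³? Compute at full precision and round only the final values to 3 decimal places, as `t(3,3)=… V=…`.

t(3,3)=3.815 V=179.460

span = t_max - t_min = 4.12 - 0.88 = 3.240
L(3,3) = 24, L_eff = 24/255 = 0.094118
t(3,3) = 4.12 - 3.240·0.094118 = 3.815
Σt over all 4·10 pixels = 44444/425 ≈ 104.5741176
V = pitch²·Σt = 1.31²·44444/425 = 179.460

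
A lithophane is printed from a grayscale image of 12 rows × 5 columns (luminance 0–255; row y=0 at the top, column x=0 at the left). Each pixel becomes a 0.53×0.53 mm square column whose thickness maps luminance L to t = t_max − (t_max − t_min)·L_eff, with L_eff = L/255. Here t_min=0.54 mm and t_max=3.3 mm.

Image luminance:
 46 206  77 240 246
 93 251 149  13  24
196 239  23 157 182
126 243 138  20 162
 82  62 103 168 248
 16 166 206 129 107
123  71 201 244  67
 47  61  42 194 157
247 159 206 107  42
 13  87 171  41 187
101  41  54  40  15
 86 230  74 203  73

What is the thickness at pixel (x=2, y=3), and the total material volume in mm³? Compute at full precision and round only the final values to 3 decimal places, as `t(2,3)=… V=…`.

span = t_max - t_min = 3.3 - 0.54 = 2.760
L(2,3) = 138, L_eff = 138/255 = 0.541176
t(2,3) = 3.3 - 2.760·0.541176 = 1.806
Σt over all 12·5 pixels = 248204/2125 ≈ 116.8018824
V = pitch²·Σt = 0.53²·248204/2125 = 32.810

t(2,3)=1.806 V=32.810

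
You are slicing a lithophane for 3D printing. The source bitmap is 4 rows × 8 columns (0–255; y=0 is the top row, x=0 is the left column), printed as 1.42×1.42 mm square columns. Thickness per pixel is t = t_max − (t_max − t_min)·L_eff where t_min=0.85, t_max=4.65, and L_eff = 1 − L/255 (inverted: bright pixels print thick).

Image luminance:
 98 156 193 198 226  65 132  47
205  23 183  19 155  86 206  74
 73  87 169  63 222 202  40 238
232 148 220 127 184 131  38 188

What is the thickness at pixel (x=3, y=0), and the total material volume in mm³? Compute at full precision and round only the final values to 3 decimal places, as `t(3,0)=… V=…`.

span = t_max - t_min = 4.65 - 0.85 = 3.800
L(3,0) = 198, L_eff = 1 - 198/255 = 0.223529 (inverted)
t(3,0) = 4.65 - 3.800·0.223529 = 3.801
Σt over all 4·8 pixels = 39604/425 ≈ 93.1858824
V = pitch²·Σt = 1.42²·39604/425 = 187.900

t(3,0)=3.801 V=187.900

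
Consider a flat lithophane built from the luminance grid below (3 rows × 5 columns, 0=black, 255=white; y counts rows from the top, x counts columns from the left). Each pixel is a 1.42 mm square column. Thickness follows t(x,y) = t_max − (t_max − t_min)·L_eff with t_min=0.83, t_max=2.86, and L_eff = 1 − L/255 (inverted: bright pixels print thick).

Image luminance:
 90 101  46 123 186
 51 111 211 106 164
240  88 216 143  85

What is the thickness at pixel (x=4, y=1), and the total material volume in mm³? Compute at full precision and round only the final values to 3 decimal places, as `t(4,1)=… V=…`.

span = t_max - t_min = 2.86 - 0.83 = 2.030
L(4,1) = 164, L_eff = 1 - 164/255 = 0.356863 (inverted)
t(4,1) = 2.86 - 2.030·0.356863 = 2.136
Σt over all 3·5 pixels = 357779/12750 ≈ 28.0610980
V = pitch²·Σt = 1.42²·357779/12750 = 56.582

t(4,1)=2.136 V=56.582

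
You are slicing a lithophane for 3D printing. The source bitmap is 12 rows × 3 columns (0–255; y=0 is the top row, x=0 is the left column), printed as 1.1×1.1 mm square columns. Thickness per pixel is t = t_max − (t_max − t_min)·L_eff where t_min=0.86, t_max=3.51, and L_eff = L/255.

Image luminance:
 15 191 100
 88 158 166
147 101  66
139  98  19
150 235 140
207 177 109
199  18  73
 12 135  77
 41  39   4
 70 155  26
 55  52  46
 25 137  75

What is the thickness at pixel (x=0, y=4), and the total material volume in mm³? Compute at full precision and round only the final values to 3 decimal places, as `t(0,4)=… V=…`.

t(0,4)=1.951 V=108.319

span = t_max - t_min = 3.51 - 0.86 = 2.650
L(0,4) = 150, L_eff = 150/255 = 0.588235
t(0,4) = 3.51 - 2.650·0.588235 = 1.951
Σt over all 12·3 pixels = 456551/5100 ≈ 89.5198039
V = pitch²·Σt = 1.1²·456551/5100 = 108.319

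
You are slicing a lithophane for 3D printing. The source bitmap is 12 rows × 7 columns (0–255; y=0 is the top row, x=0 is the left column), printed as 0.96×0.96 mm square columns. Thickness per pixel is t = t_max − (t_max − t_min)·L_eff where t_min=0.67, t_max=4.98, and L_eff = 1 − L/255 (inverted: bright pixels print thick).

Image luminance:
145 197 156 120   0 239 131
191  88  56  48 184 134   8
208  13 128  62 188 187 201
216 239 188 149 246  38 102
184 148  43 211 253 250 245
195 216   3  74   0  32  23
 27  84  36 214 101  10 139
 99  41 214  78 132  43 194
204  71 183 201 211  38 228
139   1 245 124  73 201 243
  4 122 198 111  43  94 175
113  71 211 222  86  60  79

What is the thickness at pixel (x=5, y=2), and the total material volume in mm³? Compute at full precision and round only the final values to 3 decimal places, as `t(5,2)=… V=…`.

span = t_max - t_min = 4.98 - 0.67 = 4.310
L(5,2) = 187, L_eff = 1 - 187/255 = 0.266667 (inverted)
t(5,2) = 4.98 - 4.310·0.266667 = 3.831
Σt over all 12·7 pixels = 1022317/4250 ≈ 240.5451765
V = pitch²·Σt = 0.96²·1022317/4250 = 221.686

t(5,2)=3.831 V=221.686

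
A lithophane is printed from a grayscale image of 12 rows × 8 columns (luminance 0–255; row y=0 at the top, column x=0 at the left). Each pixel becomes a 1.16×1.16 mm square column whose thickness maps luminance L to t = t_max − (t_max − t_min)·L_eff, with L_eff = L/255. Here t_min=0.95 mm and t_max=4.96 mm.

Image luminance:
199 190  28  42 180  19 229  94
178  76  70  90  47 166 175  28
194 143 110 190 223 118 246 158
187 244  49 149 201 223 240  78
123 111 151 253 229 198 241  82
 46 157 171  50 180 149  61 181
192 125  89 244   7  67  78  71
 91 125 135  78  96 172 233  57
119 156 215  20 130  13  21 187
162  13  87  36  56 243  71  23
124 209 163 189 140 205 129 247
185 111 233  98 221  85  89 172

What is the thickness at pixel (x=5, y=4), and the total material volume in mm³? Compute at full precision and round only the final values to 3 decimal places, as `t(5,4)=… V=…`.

t(5,4)=1.846 V=366.506

span = t_max - t_min = 4.96 - 0.95 = 4.010
L(5,4) = 198, L_eff = 198/255 = 0.776471
t(5,4) = 4.96 - 4.010·0.776471 = 1.846
Σt over all 12·8 pixels = 6945521/25500 ≈ 272.3733725
V = pitch²·Σt = 1.16²·6945521/25500 = 366.506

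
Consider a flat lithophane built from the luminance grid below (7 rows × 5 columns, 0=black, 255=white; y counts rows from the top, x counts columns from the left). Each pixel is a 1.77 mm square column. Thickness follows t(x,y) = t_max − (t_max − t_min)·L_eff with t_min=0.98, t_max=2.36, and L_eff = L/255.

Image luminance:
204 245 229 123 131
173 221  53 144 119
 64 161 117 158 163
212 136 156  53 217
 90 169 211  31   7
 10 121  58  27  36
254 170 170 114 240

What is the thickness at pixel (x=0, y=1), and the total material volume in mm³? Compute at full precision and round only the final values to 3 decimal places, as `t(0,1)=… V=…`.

t(0,1)=1.424 V=177.616

span = t_max - t_min = 2.36 - 0.98 = 1.380
L(0,1) = 173, L_eff = 173/255 = 0.678431
t(0,1) = 2.36 - 1.380·0.678431 = 1.424
Σt over all 7·5 pixels = 240949/4250 ≈ 56.6938824
V = pitch²·Σt = 1.77²·240949/4250 = 177.616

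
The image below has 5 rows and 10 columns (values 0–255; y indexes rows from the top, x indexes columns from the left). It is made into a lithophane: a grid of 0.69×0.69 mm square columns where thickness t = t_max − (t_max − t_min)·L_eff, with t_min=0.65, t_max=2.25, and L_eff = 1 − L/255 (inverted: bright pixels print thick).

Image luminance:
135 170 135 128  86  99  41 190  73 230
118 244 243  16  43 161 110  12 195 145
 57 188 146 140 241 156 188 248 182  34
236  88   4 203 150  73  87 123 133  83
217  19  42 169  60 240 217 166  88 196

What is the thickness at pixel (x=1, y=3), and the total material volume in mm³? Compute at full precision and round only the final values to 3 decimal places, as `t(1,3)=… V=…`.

span = t_max - t_min = 2.25 - 0.65 = 1.600
L(1,3) = 88, L_eff = 1 - 88/255 = 0.654902 (inverted)
t(1,3) = 2.25 - 1.600·0.654902 = 1.202
Σt over all 5·10 pixels = 190843/2550 ≈ 74.8403922
V = pitch²·Σt = 0.69²·190843/2550 = 35.632

t(1,3)=1.202 V=35.632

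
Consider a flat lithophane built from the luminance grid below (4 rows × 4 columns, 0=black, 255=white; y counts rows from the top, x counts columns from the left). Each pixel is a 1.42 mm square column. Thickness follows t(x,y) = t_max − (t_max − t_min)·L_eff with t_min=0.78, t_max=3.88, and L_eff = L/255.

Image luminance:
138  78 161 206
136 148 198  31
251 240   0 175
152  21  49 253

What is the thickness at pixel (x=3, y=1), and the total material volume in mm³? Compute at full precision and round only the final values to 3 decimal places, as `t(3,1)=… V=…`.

span = t_max - t_min = 3.88 - 0.78 = 3.100
L(3,1) = 31, L_eff = 31/255 = 0.121569
t(3,1) = 3.88 - 3.100·0.121569 = 3.503
Σt over all 4·4 pixels = 88957/2550 ≈ 34.8850980
V = pitch²·Σt = 1.42²·88957/2550 = 70.342

t(3,1)=3.503 V=70.342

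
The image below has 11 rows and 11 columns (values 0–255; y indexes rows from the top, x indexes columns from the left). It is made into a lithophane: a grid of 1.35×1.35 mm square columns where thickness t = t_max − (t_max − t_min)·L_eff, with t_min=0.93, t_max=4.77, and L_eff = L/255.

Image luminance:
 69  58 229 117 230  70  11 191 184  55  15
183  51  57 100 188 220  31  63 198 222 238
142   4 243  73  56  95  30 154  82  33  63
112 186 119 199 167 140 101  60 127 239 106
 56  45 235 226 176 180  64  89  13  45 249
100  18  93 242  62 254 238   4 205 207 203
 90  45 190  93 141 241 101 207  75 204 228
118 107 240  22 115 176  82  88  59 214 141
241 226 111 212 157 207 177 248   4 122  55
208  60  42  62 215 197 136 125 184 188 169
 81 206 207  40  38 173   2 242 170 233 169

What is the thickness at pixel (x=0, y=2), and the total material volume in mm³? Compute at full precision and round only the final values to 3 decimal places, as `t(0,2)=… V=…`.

t(0,2)=2.632 V=607.316

span = t_max - t_min = 4.77 - 0.93 = 3.840
L(0,2) = 142, L_eff = 142/255 = 0.556863
t(0,2) = 4.77 - 3.840·0.556863 = 2.632
Σt over all 11·11 pixels = 2832473/8500 ≈ 333.2321176
V = pitch²·Σt = 1.35²·2832473/8500 = 607.316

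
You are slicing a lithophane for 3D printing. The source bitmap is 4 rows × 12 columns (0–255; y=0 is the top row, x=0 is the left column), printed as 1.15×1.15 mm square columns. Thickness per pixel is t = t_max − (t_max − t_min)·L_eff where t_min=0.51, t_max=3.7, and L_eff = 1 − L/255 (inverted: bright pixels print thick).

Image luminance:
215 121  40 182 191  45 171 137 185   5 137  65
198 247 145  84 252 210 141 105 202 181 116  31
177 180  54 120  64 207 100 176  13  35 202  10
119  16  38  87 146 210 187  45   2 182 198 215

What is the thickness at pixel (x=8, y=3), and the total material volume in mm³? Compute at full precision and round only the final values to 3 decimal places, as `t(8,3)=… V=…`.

span = t_max - t_min = 3.7 - 0.51 = 3.190
L(8,3) = 2, L_eff = 1 - 2/255 = 0.992157 (inverted)
t(8,3) = 3.7 - 3.190·0.992157 = 0.535
Σt over all 4·12 pixels = 866177/8500 ≈ 101.9031765
V = pitch²·Σt = 1.15²·866177/8500 = 134.767

t(8,3)=0.535 V=134.767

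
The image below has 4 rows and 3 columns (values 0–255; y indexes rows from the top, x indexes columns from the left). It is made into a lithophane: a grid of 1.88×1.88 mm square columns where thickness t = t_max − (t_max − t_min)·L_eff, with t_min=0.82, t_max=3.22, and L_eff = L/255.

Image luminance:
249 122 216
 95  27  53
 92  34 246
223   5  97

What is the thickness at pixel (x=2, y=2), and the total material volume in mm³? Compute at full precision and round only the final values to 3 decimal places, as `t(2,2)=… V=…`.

t(2,2)=0.905 V=88.036

span = t_max - t_min = 3.22 - 0.82 = 2.400
L(2,2) = 246, L_eff = 246/255 = 0.964706
t(2,2) = 3.22 - 2.400·0.964706 = 0.905
Σt over all 4·3 pixels = 10586/425 ≈ 24.9082353
V = pitch²·Σt = 1.88²·10586/425 = 88.036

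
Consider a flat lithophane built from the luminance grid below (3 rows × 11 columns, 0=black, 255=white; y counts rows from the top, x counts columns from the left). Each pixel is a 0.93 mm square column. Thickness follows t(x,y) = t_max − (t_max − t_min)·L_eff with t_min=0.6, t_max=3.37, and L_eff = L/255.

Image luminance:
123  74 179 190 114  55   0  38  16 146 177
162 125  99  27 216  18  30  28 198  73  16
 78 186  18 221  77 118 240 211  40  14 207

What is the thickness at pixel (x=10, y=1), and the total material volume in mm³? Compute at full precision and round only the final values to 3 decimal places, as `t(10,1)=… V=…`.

t(10,1)=3.196 V=63.171

span = t_max - t_min = 3.37 - 0.6 = 2.770
L(10,1) = 16, L_eff = 16/255 = 0.062745
t(10,1) = 3.37 - 2.770·0.062745 = 3.196
Σt over all 3·11 pixels = 1862477/25500 ≈ 73.0383137
V = pitch²·Σt = 0.93²·1862477/25500 = 63.171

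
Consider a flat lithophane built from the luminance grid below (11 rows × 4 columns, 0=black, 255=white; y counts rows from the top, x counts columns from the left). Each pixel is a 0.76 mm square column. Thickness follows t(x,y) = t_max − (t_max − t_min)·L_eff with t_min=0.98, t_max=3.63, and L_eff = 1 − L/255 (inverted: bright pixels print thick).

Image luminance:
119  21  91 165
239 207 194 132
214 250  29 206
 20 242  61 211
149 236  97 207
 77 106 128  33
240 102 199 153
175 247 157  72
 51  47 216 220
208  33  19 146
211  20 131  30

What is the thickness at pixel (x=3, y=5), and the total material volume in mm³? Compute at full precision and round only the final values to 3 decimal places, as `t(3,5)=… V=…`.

span = t_max - t_min = 3.63 - 0.98 = 2.650
L(3,5) = 33, L_eff = 1 - 33/255 = 0.870588 (inverted)
t(3,5) = 3.63 - 2.650·0.870588 = 1.323
Σt over all 11·4 pixels = 36253/340 ≈ 106.6264706
V = pitch²·Σt = 0.76²·36253/340 = 61.587

t(3,5)=1.323 V=61.587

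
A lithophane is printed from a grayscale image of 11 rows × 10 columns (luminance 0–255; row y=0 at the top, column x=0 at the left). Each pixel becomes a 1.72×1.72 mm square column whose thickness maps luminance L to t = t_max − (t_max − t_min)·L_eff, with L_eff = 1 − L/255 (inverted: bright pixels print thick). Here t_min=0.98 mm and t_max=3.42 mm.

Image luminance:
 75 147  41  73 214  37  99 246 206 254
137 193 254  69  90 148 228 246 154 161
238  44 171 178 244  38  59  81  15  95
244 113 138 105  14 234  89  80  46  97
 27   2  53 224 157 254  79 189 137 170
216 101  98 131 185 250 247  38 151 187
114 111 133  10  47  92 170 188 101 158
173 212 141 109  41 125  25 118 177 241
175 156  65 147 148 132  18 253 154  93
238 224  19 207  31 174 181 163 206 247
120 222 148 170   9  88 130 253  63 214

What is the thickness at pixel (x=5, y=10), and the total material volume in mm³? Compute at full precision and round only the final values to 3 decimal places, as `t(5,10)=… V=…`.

span = t_max - t_min = 3.42 - 0.98 = 2.440
L(5,10) = 88, L_eff = 1 - 88/255 = 0.654902 (inverted)
t(5,10) = 3.42 - 2.440·0.654902 = 1.822
Σt over all 11·10 pixels = 21546/85 ≈ 253.4823529
V = pitch²·Σt = 1.72²·21546/85 = 749.902

t(5,10)=1.822 V=749.902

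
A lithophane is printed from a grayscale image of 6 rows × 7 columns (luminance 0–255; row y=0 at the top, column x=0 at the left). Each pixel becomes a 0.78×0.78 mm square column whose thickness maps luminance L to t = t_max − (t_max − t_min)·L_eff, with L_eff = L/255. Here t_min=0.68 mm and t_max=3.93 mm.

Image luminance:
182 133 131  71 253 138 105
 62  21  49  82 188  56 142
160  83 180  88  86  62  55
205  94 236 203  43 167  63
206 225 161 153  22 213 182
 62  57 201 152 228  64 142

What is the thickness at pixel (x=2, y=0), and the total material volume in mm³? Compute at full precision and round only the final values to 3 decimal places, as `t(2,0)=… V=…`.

t(2,0)=2.260 V=58.504

span = t_max - t_min = 3.93 - 0.68 = 3.250
L(2,0) = 131, L_eff = 131/255 = 0.513725
t(2,0) = 3.93 - 3.250·0.513725 = 2.260
Σt over all 6·7 pixels = 96.16
V = pitch²·Σt = 0.78²·96.16 = 58.504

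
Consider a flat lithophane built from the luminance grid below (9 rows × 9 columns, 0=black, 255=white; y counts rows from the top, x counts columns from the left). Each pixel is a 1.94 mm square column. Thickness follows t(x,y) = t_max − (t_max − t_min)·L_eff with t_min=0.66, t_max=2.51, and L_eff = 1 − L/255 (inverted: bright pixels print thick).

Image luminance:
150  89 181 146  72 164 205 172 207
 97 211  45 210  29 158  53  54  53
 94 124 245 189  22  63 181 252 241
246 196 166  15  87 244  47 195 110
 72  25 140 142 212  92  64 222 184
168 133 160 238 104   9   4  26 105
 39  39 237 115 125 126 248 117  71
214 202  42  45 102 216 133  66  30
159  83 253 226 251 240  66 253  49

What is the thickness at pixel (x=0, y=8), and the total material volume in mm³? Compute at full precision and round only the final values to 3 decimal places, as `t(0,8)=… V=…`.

t(0,8)=1.814 V=497.729

span = t_max - t_min = 2.51 - 0.66 = 1.850
L(0,8) = 159, L_eff = 1 - 159/255 = 0.376471 (inverted)
t(0,8) = 2.51 - 1.850·0.376471 = 1.814
Σt over all 9·9 pixels = 112411/850 ≈ 132.2482353
V = pitch²·Σt = 1.94²·112411/850 = 497.729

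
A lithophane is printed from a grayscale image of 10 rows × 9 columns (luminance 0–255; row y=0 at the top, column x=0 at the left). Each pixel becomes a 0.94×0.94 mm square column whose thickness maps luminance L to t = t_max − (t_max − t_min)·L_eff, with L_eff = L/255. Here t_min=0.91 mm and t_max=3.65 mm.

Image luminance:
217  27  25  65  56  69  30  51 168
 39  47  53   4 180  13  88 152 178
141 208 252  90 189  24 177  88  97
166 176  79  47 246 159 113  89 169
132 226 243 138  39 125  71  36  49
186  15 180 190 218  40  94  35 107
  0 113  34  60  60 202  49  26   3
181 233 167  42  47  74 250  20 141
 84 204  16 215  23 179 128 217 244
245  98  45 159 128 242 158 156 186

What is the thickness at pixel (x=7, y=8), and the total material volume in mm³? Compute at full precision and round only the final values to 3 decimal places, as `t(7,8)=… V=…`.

span = t_max - t_min = 3.65 - 0.91 = 2.740
L(7,8) = 217, L_eff = 217/255 = 0.850980
t(7,8) = 3.65 - 2.740·0.850980 = 1.318
Σt over all 10·9 pixels = 54929/255 ≈ 215.4078431
V = pitch²·Σt = 0.94²·54929/255 = 190.334

t(7,8)=1.318 V=190.334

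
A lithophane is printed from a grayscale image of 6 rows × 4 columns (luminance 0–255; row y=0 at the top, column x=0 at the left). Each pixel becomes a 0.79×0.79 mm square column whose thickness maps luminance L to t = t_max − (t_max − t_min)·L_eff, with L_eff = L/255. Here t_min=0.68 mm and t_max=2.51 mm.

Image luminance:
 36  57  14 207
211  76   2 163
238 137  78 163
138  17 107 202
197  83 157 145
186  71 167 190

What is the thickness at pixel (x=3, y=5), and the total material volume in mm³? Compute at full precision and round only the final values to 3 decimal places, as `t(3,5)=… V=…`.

span = t_max - t_min = 2.51 - 0.68 = 1.830
L(3,5) = 190, L_eff = 190/255 = 0.745098
t(3,5) = 2.51 - 1.830·0.745098 = 1.146
Σt over all 6·4 pixels = 163239/4250 ≈ 38.4091765
V = pitch²·Σt = 0.79²·163239/4250 = 23.971

t(3,5)=1.146 V=23.971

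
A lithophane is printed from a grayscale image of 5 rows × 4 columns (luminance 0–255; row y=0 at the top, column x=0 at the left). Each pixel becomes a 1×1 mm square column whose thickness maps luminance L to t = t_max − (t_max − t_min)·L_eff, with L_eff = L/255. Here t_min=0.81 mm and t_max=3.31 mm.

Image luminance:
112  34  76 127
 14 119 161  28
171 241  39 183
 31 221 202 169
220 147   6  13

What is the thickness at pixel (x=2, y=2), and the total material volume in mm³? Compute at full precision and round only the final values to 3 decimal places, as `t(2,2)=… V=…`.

span = t_max - t_min = 3.31 - 0.81 = 2.500
L(2,2) = 39, L_eff = 39/255 = 0.152941
t(2,2) = 3.31 - 2.500·0.152941 = 2.928
Σt over all 5·4 pixels = 11096/255 ≈ 43.5137255
V = pitch²·Σt = 1²·11096/255 = 43.514

t(2,2)=2.928 V=43.514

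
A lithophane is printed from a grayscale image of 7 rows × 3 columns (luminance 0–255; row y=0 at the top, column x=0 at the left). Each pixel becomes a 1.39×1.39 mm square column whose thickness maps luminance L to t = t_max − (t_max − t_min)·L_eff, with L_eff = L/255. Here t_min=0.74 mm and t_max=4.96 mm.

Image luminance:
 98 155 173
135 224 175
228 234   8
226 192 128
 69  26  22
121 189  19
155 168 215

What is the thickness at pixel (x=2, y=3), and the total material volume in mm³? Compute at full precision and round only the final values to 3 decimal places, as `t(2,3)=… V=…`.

t(2,3)=2.842 V=106.603

span = t_max - t_min = 4.96 - 0.74 = 4.220
L(2,3) = 128, L_eff = 128/255 = 0.501961
t(2,3) = 4.96 - 4.220·0.501961 = 2.842
Σt over all 7·3 pixels = 70348/1275 ≈ 55.1749020
V = pitch²·Σt = 1.39²·70348/1275 = 106.603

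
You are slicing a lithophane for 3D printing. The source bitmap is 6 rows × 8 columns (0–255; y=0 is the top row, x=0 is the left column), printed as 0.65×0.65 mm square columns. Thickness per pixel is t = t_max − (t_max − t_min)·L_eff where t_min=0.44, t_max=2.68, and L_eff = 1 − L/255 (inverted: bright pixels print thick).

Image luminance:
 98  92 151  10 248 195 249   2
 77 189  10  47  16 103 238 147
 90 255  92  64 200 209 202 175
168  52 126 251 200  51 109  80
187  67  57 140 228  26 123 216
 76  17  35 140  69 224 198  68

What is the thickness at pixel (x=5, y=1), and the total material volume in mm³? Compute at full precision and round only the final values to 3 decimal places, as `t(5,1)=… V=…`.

span = t_max - t_min = 2.68 - 0.44 = 2.240
L(5,1) = 103, L_eff = 1 - 103/255 = 0.596078 (inverted)
t(5,1) = 2.68 - 2.240·0.596078 = 1.345
Σt over all 6·8 pixels = 474392/6375 ≈ 74.4144314
V = pitch²·Σt = 0.65²·474392/6375 = 31.440

t(5,1)=1.345 V=31.440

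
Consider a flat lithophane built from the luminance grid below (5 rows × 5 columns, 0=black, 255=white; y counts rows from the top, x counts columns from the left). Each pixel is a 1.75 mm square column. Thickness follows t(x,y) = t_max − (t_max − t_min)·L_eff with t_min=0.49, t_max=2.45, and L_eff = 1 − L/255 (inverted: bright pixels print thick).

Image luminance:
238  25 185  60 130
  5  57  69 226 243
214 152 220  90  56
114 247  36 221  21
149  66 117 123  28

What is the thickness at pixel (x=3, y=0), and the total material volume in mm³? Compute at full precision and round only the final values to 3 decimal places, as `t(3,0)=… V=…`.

t(3,0)=0.951 V=110.299

span = t_max - t_min = 2.45 - 0.49 = 1.960
L(3,0) = 60, L_eff = 1 - 60/255 = 0.764706 (inverted)
t(3,0) = 2.45 - 1.960·0.764706 = 0.951
Σt over all 5·5 pixels = 918407/25500 ≈ 36.0159608
V = pitch²·Σt = 1.75²·918407/25500 = 110.299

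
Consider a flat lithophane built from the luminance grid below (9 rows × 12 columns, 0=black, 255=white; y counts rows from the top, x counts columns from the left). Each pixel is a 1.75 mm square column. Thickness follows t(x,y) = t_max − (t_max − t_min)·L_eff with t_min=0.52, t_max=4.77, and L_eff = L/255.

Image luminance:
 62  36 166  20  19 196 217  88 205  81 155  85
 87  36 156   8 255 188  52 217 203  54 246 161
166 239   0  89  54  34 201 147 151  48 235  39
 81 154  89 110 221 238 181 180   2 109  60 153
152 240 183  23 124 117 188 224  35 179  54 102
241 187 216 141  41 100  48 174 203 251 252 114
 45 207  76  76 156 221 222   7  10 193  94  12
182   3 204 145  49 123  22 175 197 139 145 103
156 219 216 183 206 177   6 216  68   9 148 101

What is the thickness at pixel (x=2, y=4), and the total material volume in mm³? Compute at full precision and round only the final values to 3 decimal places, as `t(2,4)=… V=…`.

t(2,4)=1.720 V=859.317

span = t_max - t_min = 4.77 - 0.52 = 4.250
L(2,4) = 183, L_eff = 183/255 = 0.717647
t(2,4) = 4.77 - 4.250·0.717647 = 1.720
Σt over all 9·12 pixels = 42089/150 ≈ 280.5933333
V = pitch²·Σt = 1.75²·42089/150 = 859.317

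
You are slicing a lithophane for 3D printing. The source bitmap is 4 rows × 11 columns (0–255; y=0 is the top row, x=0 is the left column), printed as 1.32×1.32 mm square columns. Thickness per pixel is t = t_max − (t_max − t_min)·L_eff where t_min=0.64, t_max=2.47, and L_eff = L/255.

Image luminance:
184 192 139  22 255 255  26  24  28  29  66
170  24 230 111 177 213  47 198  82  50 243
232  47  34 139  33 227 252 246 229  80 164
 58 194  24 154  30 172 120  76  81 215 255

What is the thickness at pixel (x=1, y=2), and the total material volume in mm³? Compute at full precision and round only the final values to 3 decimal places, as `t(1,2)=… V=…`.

span = t_max - t_min = 2.47 - 0.64 = 1.830
L(1,2) = 47, L_eff = 47/255 = 0.184314
t(1,2) = 2.47 - 1.830·0.184314 = 2.133
Σt over all 4·11 pixels = 568333/8500 ≈ 66.8627059
V = pitch²·Σt = 1.32²·568333/8500 = 116.502

t(1,2)=2.133 V=116.502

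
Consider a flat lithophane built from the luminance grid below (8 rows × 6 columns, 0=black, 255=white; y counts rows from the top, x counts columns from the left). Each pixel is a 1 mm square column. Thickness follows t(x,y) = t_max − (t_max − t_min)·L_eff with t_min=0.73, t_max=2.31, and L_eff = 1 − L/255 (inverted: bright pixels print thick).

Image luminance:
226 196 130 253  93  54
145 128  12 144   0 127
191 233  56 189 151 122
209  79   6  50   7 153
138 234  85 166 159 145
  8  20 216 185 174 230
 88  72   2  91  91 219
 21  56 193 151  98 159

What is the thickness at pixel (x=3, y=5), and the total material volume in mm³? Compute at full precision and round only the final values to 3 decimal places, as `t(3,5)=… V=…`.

span = t_max - t_min = 2.31 - 0.73 = 1.580
L(3,5) = 185, L_eff = 1 - 185/255 = 0.274510 (inverted)
t(3,5) = 2.31 - 1.580·0.274510 = 1.876
Σt over all 8·6 pixels = 61147/850 ≈ 71.9376471
V = pitch²·Σt = 1²·61147/850 = 71.938

t(3,5)=1.876 V=71.938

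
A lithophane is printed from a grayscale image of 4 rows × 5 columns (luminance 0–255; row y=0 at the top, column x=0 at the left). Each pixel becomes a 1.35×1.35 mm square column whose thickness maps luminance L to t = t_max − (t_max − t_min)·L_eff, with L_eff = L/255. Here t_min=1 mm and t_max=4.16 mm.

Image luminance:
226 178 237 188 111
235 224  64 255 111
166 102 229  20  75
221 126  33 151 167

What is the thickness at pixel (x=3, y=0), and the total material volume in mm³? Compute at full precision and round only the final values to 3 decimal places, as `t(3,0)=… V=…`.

t(3,0)=1.830 V=81.190

span = t_max - t_min = 4.16 - 1 = 3.160
L(3,0) = 188, L_eff = 188/255 = 0.737255
t(3,0) = 4.16 - 3.160·0.737255 = 1.830
Σt over all 4·5 pixels = 283999/6375 ≈ 44.5488627
V = pitch²·Σt = 1.35²·283999/6375 = 81.190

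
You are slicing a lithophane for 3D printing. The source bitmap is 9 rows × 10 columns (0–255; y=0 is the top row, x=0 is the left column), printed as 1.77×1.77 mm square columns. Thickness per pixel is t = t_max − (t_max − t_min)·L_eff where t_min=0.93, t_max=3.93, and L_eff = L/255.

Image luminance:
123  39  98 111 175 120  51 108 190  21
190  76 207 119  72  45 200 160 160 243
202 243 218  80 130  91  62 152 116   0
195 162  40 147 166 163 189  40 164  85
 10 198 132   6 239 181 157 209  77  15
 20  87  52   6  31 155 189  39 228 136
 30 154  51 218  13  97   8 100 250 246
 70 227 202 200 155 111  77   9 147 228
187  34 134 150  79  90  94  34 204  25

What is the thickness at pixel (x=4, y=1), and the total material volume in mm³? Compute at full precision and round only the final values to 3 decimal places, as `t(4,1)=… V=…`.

span = t_max - t_min = 3.93 - 0.93 = 3.000
L(4,1) = 72, L_eff = 72/255 = 0.282353
t(4,1) = 3.93 - 3.000·0.282353 = 3.083
Σt over all 9·10 pixels = 38241/170 ≈ 224.9470588
V = pitch²·Σt = 1.77²·38241/170 = 704.737

t(4,1)=3.083 V=704.737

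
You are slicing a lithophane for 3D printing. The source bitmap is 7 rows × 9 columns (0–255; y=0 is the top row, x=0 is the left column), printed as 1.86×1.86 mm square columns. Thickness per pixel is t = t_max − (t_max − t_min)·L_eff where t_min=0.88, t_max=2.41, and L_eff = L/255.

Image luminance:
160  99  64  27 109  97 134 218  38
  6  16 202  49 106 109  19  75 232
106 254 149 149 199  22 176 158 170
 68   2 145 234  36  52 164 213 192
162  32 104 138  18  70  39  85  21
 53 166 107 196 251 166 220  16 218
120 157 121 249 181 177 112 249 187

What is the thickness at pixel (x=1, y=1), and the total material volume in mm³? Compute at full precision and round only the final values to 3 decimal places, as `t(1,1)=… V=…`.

span = t_max - t_min = 2.41 - 0.88 = 1.530
L(1,1) = 16, L_eff = 16/255 = 0.062745
t(1,1) = 2.41 - 1.530·0.062745 = 2.314
Σt over all 7·9 pixels = 104.646
V = pitch²·Σt = 1.86²·104.646 = 362.033

t(1,1)=2.314 V=362.033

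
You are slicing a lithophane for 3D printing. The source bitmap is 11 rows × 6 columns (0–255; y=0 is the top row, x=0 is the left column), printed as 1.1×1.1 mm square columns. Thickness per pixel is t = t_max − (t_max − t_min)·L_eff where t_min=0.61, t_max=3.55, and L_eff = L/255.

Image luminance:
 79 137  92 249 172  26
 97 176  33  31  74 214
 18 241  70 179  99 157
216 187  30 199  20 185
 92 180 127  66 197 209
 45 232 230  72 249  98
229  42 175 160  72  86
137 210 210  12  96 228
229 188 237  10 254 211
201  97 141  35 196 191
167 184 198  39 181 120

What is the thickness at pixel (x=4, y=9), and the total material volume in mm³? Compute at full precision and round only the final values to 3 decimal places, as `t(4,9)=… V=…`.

t(4,9)=1.290 V=153.567

span = t_max - t_min = 3.55 - 0.61 = 2.940
L(4,9) = 196, L_eff = 196/255 = 0.768627
t(4,9) = 3.55 - 2.940·0.768627 = 1.290
Σt over all 11·6 pixels = 539389/4250 ≈ 126.9150588
V = pitch²·Σt = 1.1²·539389/4250 = 153.567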